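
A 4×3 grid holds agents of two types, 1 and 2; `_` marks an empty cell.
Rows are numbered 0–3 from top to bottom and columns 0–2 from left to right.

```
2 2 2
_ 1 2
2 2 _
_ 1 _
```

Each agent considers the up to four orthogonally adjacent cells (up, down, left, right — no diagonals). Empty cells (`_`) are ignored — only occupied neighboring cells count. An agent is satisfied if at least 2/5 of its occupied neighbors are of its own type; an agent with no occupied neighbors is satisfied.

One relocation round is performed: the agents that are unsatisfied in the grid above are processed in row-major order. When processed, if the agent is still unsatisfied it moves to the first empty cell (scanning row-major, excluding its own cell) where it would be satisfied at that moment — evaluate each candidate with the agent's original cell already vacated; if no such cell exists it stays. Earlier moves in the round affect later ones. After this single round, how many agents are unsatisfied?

0

Initially unsatisfied (in order): (1,1), (2,1), (3,1).
  (1,1) → (3,0).
  (2,1): now satisfied by earlier moves; stays.
  (3,1): now satisfied by earlier moves; stays.
Resulting grid:
2 2 2
_ _ 2
2 2 _
1 1 _
All satisfied now.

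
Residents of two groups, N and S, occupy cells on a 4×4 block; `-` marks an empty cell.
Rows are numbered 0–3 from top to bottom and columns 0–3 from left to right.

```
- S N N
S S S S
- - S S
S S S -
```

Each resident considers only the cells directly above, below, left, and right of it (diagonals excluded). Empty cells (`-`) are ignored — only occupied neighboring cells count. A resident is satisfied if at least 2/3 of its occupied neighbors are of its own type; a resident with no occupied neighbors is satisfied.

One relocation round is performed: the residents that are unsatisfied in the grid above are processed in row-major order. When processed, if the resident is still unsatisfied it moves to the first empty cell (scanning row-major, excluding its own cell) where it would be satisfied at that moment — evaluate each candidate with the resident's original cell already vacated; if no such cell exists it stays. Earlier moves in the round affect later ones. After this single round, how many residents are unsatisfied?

2

Initially unsatisfied (in order): (0,1), (0,2), (0,3).
  (0,1) → (0,0).
  (0,2): no empty cell satisfies it; stays.
  (0,3): no empty cell satisfies it; stays.
Resulting grid:
S - N N
S S S S
- - S S
S S S -
Unsatisfied now: (0,2), (0,3).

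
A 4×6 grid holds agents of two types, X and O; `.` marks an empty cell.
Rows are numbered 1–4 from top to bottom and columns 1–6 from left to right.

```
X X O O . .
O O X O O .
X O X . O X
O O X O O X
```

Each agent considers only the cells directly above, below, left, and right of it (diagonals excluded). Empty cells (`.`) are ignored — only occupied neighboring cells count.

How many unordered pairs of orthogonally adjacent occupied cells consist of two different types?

Scan each occupied cell's neighbors to the right and below so each pair is counted once.
From row 1: 4 unlike of 7 pairs (running 4/7).
From row 2: 3 unlike of 8 pairs (running 7/15).
From row 3: 4 unlike of 8 pairs (running 11/23).
From row 4: 3 unlike of 5 pairs (running 14/28).
Total adjacent occupied pairs: 28; unlike-type pairs: 14.

14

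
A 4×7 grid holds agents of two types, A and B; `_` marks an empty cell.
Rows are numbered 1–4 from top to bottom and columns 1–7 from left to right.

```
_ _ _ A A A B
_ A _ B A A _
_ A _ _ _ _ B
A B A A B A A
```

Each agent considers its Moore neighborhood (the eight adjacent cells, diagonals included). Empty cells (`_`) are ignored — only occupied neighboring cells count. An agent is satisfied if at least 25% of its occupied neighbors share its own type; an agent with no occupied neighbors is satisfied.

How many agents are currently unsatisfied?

Row 1: (1,4)A 2/3 satisfied · (1,5)A 4/5 satisfied · (1,6)A 3/4 satisfied · (1,7)B 0/2 not
Row 2: (2,2)A 1/1 satisfied · (2,4)B 0/3 not · (2,5)A 4/5 satisfied · (2,6)A 3/5 satisfied
Row 3: (3,2)A 3/4 satisfied · (3,7)B 0/3 not
Row 4: (4,1)A 1/2 satisfied · (4,2)B 0/3 not · (4,3)A 2/3 satisfied · (4,4)A 1/2 satisfied · (4,5)B 0/2 not · (4,6)A 1/3 satisfied · (4,7)A 1/2 satisfied
Unsatisfied: (1,7), (2,4), (3,7), (4,2), (4,5) — 5 in total.

5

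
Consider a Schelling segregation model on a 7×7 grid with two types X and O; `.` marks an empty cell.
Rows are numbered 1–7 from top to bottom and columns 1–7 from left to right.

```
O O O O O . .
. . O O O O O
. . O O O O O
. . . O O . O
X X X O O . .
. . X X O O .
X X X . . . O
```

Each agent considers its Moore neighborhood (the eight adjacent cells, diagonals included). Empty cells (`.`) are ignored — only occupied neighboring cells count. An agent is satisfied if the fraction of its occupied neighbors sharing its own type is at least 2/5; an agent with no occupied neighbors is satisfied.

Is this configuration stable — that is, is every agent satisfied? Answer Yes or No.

Row 1: (1,1)O 1/1 ok · (1,2)O 3/3 ok · (1,3)O 4/4 ok · (1,4)O 5/5 ok · (1,5)O 4/4 ok
Row 2: (2,3)O 6/6 ok · (2,4)O 8/8 ok · (2,5)O 7/7 ok · (2,6)O 6/6 ok · (2,7)O 3/3 ok
Row 3: (3,3)O 4/4 ok · (3,4)O 7/7 ok · (3,5)O 7/7 ok · (3,6)O 7/7 ok · (3,7)O 4/4 ok
Row 4: (4,4)O 6/7 ok · (4,5)O 6/6 ok · (4,7)O 2/2 ok
Row 5: (5,1)X 1/1 ok · (5,2)X 3/3 ok · (5,3)X 3/5 ok · (5,4)O 4/7 ok · (5,5)O 5/6 ok
Row 6: (6,3)X 5/6 ok · (6,4)X 3/6 ok · (6,5)O 3/4 ok · (6,6)O 3/3 ok
Row 7: (7,1)X 1/1 ok · (7,2)X 3/3 ok · (7,3)X 3/3 ok · (7,7)O 1/1 ok
All meet the threshold, so the configuration is stable.

Yes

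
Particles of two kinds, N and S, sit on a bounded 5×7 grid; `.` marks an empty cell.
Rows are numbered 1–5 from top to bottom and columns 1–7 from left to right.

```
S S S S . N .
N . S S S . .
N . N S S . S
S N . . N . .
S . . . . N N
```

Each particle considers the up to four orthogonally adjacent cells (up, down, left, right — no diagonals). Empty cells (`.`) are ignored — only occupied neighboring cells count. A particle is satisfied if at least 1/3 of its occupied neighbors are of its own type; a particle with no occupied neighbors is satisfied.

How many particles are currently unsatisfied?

3

(1,1)S 1/2 ✓
(1,2)S 2/2 ✓
(1,3)S 3/3 ✓
(1,4)S 2/2 ✓
(1,6)N 0/0 ✓
(2,1)N 1/2 ✓
(2,3)S 2/3 ✓
(2,4)S 4/4 ✓
(2,5)S 2/2 ✓
(3,1)N 1/2 ✓
(3,3)N 0/2 ✗
(3,4)S 2/3 ✓
(3,5)S 2/3 ✓
(3,7)S 0/0 ✓
(4,1)S 1/3 ✓
(4,2)N 0/1 ✗
(4,5)N 0/1 ✗
(5,1)S 1/1 ✓
(5,6)N 1/1 ✓
(5,7)N 1/1 ✓
Unsatisfied: (3,3), (4,2), (4,5) — 3 in total.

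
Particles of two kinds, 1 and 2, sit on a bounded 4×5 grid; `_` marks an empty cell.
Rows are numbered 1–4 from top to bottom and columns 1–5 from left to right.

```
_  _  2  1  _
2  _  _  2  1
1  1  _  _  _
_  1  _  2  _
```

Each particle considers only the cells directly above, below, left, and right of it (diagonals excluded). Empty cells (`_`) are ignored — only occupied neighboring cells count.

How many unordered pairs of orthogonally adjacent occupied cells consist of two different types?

Scan each occupied cell's neighbors to the right and below so each pair is counted once.
Row 1: 2(1,3)–1(1,4)≠ 1(1,4)–2(2,4)≠  → 2/2 unlike.
Row 2: 2(2,1)–1(3,1)≠ 2(2,4)–1(2,5)≠  → 2/2 unlike.
Row 3: 1(3,1)–1(3,2)= 1(3,2)–1(4,2)=  → 0/2 unlike.
Total adjacent occupied pairs: 6; unlike-type pairs: 4.

4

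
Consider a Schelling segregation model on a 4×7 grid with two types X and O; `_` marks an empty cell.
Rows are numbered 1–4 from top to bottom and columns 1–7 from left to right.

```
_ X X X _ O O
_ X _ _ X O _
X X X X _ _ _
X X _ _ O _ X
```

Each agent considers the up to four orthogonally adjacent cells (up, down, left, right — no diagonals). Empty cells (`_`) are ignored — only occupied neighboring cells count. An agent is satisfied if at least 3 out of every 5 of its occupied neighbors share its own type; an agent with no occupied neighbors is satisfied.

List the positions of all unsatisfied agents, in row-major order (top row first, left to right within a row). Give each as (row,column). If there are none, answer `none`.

(2,5), (2,6)

Row 1: (1,2)X 2/2 ✓ · (1,3)X 2/2 ✓ · (1,4)X 1/1 ✓ · (1,6)O 2/2 ✓ · (1,7)O 1/1 ✓
Row 2: (2,2)X 2/2 ✓ · (2,5)X 0/1 ✗ · (2,6)O 1/2 ✗
Row 3: (3,1)X 2/2 ✓ · (3,2)X 4/4 ✓ · (3,3)X 2/2 ✓ · (3,4)X 1/1 ✓
Row 4: (4,1)X 2/2 ✓ · (4,2)X 2/2 ✓ · (4,5)O 0/0 ✓ · (4,7)X 0/0 ✓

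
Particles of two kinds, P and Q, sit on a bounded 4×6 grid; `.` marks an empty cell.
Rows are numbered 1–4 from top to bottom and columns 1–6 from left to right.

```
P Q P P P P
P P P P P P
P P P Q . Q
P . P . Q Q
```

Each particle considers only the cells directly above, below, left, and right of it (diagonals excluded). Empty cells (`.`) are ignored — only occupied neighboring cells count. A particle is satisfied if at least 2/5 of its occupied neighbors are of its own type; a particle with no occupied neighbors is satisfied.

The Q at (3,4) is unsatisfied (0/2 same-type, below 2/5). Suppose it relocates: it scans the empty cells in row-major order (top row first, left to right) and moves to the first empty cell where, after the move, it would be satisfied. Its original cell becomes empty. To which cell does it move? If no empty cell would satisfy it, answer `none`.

Vacating (3,4). Empty cells in order:
  (3,5): 2/3 same-type → satisfied — stop here.

(3,5)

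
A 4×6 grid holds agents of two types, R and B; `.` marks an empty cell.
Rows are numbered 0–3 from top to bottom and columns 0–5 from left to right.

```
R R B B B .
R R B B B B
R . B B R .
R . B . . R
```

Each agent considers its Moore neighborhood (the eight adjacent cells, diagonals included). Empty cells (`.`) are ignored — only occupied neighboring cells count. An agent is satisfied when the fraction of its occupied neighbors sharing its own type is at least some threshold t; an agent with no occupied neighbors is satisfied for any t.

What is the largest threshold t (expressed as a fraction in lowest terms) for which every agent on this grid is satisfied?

1/5

(0,0)R 3/3
(0,1)R 3/5
(0,2)B 3/5
(0,3)B 5/5
(0,4)B 4/4
(1,0)R 4/4
(1,1)R 4/7
(1,2)B 5/7
(1,3)B 7/8
(1,4)B 5/6
(1,5)B 2/3
(2,0)R 3/3
(2,2)B 4/5
(2,3)B 5/6
(2,4)R 1/5
(3,0)R 1/1
(3,2)B 2/2
(3,5)R 1/1
The smallest same-type fraction is 1/5 at (2,4), which reduces to 1/5. Any threshold above that leaves this agent unsatisfied.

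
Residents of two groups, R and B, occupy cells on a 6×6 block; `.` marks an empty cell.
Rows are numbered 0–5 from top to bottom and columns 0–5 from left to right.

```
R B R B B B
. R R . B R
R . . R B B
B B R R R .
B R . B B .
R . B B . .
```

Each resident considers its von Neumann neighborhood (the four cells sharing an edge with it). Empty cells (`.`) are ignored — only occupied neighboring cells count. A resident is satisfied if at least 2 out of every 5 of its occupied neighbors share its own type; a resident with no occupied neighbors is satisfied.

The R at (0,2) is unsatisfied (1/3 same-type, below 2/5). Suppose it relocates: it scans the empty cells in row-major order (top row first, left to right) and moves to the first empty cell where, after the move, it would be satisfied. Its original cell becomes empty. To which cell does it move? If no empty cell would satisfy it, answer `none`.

Vacating (0,2). Empty cells in order:
  (1,0): 3/3 same-type → satisfied — stop here.

(1,0)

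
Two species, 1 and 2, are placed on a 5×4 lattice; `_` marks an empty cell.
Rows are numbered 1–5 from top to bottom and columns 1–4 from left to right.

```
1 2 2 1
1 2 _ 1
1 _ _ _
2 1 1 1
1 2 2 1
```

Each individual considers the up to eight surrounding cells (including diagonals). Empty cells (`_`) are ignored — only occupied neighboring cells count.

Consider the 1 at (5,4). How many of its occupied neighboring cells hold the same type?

2

Occupied neighbors of (5,4): (4,3)=1, (4,4)=1, (5,3)=2.
Same type (1): 2 of 3.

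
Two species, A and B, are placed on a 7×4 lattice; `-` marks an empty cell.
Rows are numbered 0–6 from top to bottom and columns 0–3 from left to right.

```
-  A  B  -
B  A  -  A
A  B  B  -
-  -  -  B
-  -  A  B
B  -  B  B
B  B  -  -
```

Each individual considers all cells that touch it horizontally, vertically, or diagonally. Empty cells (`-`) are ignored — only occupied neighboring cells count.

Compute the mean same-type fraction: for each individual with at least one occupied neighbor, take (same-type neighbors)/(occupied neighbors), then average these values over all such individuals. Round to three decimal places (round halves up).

(0,1)A 1/3
(0,2)B 0/3
(1,0)B 1/4
(1,1)A 2/6
(1,3)A 0/2
(2,0)A 1/3
(2,1)B 2/4
(2,2)B 2/4
(3,3)B 2/3
(4,2)A 0/4
(4,3)B 3/4
(5,0)B 2/2
(5,2)B 3/4
(5,3)B 2/3
(6,0)B 2/2
(6,1)B 3/3
Sum over 16 individuals: 1/3 + 0/3 + 1/4 + 2/6 + 0/2 + 1/3 + 2/4 + 2/4 + 2/3 + 0/4 + 3/4 + 2/2 + 3/4 + 2/3 + 2/2 + 3/3 = 97/12; mean = 97/12 ÷ 16 = 97/192 = 0.505208… → 0.505.

0.505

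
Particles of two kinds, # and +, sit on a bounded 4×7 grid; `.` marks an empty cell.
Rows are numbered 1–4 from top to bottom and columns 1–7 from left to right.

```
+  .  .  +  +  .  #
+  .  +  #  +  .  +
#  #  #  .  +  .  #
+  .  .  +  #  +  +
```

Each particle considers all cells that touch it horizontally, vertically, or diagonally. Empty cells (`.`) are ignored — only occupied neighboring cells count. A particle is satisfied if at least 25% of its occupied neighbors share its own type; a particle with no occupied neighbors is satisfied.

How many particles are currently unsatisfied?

6

Row 1: (1,1)+ 1/1 ✓ · (1,4)+ 3/4 ✓ · (1,5)+ 2/3 ✓ · (1,7)# 0/1 ✗
Row 2: (2,1)+ 1/3 ✓ · (2,3)+ 1/4 ✓ · (2,4)# 1/6 ✗ · (2,5)+ 3/4 ✓ · (2,7)+ 0/2 ✗
Row 3: (3,1)# 1/3 ✓ · (3,2)# 2/5 ✓ · (3,3)# 2/4 ✓ · (3,5)+ 3/5 ✓ · (3,7)# 0/3 ✗
Row 4: (4,1)+ 0/2 ✗ · (4,4)+ 1/3 ✓ · (4,5)# 0/3 ✗ · (4,6)+ 2/4 ✓ · (4,7)+ 1/2 ✓
Unsatisfied: (1,7), (2,4), (2,7), (3,7), (4,1), (4,5) — 6 in total.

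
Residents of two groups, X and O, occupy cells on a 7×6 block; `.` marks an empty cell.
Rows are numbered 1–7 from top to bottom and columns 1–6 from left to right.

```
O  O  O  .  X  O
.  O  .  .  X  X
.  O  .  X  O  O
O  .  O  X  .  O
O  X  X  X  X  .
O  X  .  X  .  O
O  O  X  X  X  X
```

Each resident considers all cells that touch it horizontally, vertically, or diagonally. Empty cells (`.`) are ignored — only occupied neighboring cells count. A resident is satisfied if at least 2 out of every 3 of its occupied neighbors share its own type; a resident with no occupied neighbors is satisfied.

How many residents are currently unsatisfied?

15

Row 1: (1,1)O 2/2 ok · (1,2)O 3/3 ok · (1,3)O 2/2 ok · (1,5)X 2/3 ok · (1,6)O 0/3 unhappy
Row 2: (2,2)O 4/4 ok · (2,5)X 3/6 unhappy · (2,6)X 2/5 unhappy
Row 3: (3,2)O 3/3 ok · (3,4)X 2/4 unhappy · (3,5)O 2/6 unhappy · (3,6)O 2/4 unhappy
Row 4: (4,1)O 2/3 ok · (4,3)O 1/6 unhappy · (4,4)X 4/6 ok · (4,6)O 2/3 ok
Row 5: (5,1)O 2/4 unhappy · (5,2)X 2/6 unhappy · (5,3)X 5/6 ok · (5,4)X 4/5 ok · (5,5)X 3/5 unhappy
Row 6: (6,1)O 3/5 unhappy · (6,2)X 3/7 unhappy · (6,4)X 6/6 ok · (6,6)O 0/3 unhappy
Row 7: (7,1)O 2/3 ok · (7,2)O 2/4 unhappy · (7,3)X 3/4 ok · (7,4)X 3/3 ok · (7,5)X 3/4 ok · (7,6)X 1/2 unhappy
Unsatisfied: (1,6), (2,5), (2,6), (3,4), (3,5), (3,6), (4,3), (5,1), (5,2), (5,5), (6,1), (6,2), (6,6), (7,2), (7,6) — 15 in total.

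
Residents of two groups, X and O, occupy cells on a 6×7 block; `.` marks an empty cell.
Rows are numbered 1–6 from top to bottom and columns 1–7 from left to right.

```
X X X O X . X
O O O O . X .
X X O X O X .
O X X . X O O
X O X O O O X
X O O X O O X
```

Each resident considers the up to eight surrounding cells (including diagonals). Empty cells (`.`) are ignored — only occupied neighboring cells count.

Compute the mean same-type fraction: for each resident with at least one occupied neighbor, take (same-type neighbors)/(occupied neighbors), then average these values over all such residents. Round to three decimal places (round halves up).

(1,1)X 1/3
(1,2)X 2/5
(1,3)X 1/5
(1,4)O 2/4
(1,5)X 1/3
(1,7)X 1/1
(2,1)O 1/5
(2,2)O 3/8
(2,3)O 4/8
(2,4)O 4/7
(2,6)X 3/4
(3,1)X 2/5
(3,2)X 3/8
(3,3)O 3/7
(3,4)X 2/6
(3,5)O 2/6
(3,6)X 2/5
(4,1)O 1/5
(4,2)X 5/8
(4,3)X 4/7
(4,5)X 2/7
(4,6)O 4/7
(4,7)O 2/4
(5,1)X 2/5
(5,2)O 3/8
(5,3)X 3/7
(5,4)O 3/7
(5,5)O 5/7
(5,6)O 5/8
(5,7)X 1/5
(6,1)X 1/3
(6,2)O 2/5
(6,3)O 3/5
(6,4)X 1/5
(6,5)O 4/5
(6,6)O 3/5
(6,7)X 1/3
Sum over 37 residents: 1/3 + 2/5 + 1/5 + 2/4 + 1/3 + 1/1 + 1/5 + 3/8 + 4/8 + 4/7 + 3/4 + 2/5 + 3/8 + 3/7 + 2/6 + 2/6 + 2/5 + 1/5 + 5/8 + 4/7 + 2/7 + 4/7 + 2/4 + 2/5 + 3/8 + 3/7 + 3/7 + 5/7 + 5/8 + 1/5 + 1/3 + 2/5 + 3/5 + 1/5 + 4/5 + 3/5 + 1/3 = 133/8; mean = 133/8 ÷ 37 = 133/296 = 0.449324… → 0.449.

0.449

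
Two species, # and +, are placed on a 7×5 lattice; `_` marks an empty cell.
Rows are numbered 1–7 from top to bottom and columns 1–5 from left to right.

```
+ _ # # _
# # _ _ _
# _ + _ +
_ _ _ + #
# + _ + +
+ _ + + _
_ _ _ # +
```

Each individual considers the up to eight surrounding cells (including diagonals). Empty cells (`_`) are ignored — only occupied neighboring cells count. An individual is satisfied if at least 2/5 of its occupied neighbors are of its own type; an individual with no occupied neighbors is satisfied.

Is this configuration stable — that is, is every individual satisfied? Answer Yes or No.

No

(1,1)+ 0/2 ✗
(1,3)# 2/2 ✓
(1,4)# 1/1 ✓
(2,1)# 2/3 ✓
(2,2)# 3/5 ✓
(3,1)# 2/2 ✓
(3,3)+ 1/2 ✓
(3,5)+ 1/2 ✓
(4,4)+ 4/5 ✓
(4,5)# 0/4 ✗
(5,1)# 0/2 ✗
(5,2)+ 2/3 ✓
(5,4)+ 4/5 ✓
(5,5)+ 3/4 ✓
(6,1)+ 1/2 ✓
(6,3)+ 3/4 ✓
(6,4)+ 4/5 ✓
(7,4)# 0/3 ✗
(7,5)+ 1/2 ✓
For instance (1,1) has only 0/2 same-type neighbors, below 2/5.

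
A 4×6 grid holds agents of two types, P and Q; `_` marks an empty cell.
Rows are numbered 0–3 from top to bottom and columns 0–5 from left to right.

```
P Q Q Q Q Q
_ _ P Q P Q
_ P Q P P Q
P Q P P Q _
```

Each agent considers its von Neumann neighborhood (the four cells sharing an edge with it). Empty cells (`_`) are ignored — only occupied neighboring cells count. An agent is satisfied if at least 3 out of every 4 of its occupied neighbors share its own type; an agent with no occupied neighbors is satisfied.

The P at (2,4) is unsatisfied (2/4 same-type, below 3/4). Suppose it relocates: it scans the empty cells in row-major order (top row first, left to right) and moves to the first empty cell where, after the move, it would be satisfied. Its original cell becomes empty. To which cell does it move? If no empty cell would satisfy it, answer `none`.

Vacating (2,4). Empty cells in order:
  (1,0): 1/1 same-type → satisfied — stop here.

(1,0)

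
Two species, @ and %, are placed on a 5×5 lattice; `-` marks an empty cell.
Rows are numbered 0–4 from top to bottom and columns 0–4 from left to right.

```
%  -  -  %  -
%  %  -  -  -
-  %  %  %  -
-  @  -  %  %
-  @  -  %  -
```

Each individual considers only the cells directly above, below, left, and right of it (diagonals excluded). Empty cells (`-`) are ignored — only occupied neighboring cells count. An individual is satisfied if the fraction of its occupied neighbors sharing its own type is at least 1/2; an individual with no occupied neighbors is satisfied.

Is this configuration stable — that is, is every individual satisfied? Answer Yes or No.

Row 0: (0,0)% 1/1 ✓ · (0,3)% 0/0 ✓
Row 1: (1,0)% 2/2 ✓ · (1,1)% 2/2 ✓
Row 2: (2,1)% 2/3 ✓ · (2,2)% 2/2 ✓ · (2,3)% 2/2 ✓
Row 3: (3,1)@ 1/2 ✓ · (3,3)% 3/3 ✓ · (3,4)% 1/1 ✓
Row 4: (4,1)@ 1/1 ✓ · (4,3)% 1/1 ✓
All meet the threshold, so the configuration is stable.

Yes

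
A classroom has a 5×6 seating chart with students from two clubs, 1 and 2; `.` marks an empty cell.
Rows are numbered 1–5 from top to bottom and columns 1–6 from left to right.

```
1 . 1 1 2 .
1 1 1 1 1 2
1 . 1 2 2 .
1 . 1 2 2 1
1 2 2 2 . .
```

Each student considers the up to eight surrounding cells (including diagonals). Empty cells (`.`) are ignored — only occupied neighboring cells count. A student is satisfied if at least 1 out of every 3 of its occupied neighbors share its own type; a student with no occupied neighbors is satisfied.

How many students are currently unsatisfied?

4

(1,1)1 2/2 ✓
(1,3)1 4/4 ✓
(1,4)1 4/5 ✓
(1,5)2 1/4 ✗
(2,1)1 3/3 ✓
(2,2)1 6/6 ✓
(2,3)1 5/6 ✓
(2,4)1 5/8 ✓
(2,5)1 2/6 ✓
(2,6)2 2/3 ✓
(3,1)1 3/3 ✓
(3,3)1 4/6 ✓
(3,4)2 3/8 ✓
(3,5)2 4/7 ✓
(4,1)1 2/3 ✓
(4,3)1 1/6 ✗
(4,4)2 5/7 ✓
(4,5)2 4/5 ✓
(4,6)1 0/2 ✗
(5,1)1 1/2 ✓
(5,2)2 1/4 ✗
(5,3)2 3/4 ✓
(5,4)2 3/4 ✓
Unsatisfied: (1,5), (4,3), (4,6), (5,2) — 4 in total.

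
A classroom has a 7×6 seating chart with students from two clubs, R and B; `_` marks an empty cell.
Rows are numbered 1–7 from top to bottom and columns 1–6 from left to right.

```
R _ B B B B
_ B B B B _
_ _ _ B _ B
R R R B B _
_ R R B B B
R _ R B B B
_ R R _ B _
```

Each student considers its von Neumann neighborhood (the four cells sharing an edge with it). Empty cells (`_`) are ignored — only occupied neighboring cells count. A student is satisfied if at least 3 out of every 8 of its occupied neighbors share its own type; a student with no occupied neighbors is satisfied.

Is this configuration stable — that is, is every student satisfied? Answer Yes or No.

Yes

Row 1: (1,1)R 0/0 ✓ · (1,3)B 2/2 ✓ · (1,4)B 3/3 ✓ · (1,5)B 3/3 ✓ · (1,6)B 1/1 ✓
Row 2: (2,2)B 1/1 ✓ · (2,3)B 3/3 ✓ · (2,4)B 4/4 ✓ · (2,5)B 2/2 ✓
Row 3: (3,4)B 2/2 ✓ · (3,6)B 0/0 ✓
Row 4: (4,1)R 1/1 ✓ · (4,2)R 3/3 ✓ · (4,3)R 2/3 ✓ · (4,4)B 3/4 ✓ · (4,5)B 2/2 ✓
Row 5: (5,2)R 2/2 ✓ · (5,3)R 3/4 ✓ · (5,4)B 3/4 ✓ · (5,5)B 4/4 ✓ · (5,6)B 2/2 ✓
Row 6: (6,1)R 0/0 ✓ · (6,3)R 2/3 ✓ · (6,4)B 2/3 ✓ · (6,5)B 4/4 ✓ · (6,6)B 2/2 ✓
Row 7: (7,2)R 1/1 ✓ · (7,3)R 2/2 ✓ · (7,5)B 1/1 ✓
All meet the threshold, so the configuration is stable.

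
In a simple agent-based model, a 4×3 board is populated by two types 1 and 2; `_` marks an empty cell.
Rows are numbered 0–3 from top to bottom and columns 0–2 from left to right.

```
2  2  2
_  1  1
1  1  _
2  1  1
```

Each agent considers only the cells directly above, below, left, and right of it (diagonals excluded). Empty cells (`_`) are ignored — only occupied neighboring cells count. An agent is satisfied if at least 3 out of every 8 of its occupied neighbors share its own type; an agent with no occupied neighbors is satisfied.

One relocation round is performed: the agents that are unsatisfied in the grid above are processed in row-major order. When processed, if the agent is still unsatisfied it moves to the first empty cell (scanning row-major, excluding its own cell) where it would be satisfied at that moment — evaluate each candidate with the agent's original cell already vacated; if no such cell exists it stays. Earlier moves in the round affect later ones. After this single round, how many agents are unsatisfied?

Initially unsatisfied (in order): (3,0).
  (3,0): no empty cell satisfies it; stays.
Resulting grid:
2 2 2
_ 1 1
1 1 _
2 1 1
Unsatisfied now: (3,0).

1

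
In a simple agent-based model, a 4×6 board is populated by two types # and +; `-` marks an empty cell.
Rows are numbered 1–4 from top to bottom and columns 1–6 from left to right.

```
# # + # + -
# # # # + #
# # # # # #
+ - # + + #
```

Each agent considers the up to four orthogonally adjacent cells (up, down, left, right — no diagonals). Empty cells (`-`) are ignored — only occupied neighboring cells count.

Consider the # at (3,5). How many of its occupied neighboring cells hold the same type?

Occupied neighbors of (3,5): (2,5)=+, (4,5)=+, (3,4)=#, (3,6)=#.
Same type (#): 2 of 4.

2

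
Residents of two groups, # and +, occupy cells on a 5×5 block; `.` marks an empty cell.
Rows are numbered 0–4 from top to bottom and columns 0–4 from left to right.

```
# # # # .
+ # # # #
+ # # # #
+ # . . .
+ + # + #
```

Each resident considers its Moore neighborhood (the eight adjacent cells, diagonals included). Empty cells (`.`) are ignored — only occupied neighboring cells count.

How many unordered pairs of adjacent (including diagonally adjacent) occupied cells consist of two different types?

14

Scan each occupied cell's neighbors to the right and below (and the two forward diagonals) so each pair is counted once.
Row 0: #(0,0)–#(0,1)= #(0,0)–+(1,0)≠ #(0,0)–#(1,1)= #(0,1)–#(0,2)= #(0,1)–#(1,1)= #(0,1)–#(1,2)= #(0,1)–+(1,0)≠ #(0,2)–#(0,3)= #(0,2)–#(1,2)= #(0,2)–#(1,3)= #(0,2)–#(1,1)= #(0,3)–#(1,3)= #(0,3)–#(1,4)= #(0,3)–#(1,2)=  → 2/14 unlike.
Row 1: +(1,0)–#(1,1)≠ +(1,0)–+(2,0)= +(1,0)–#(2,1)≠ #(1,1)–#(1,2)= #(1,1)–#(2,1)= #(1,1)–#(2,2)= #(1,1)–+(2,0)≠ #(1,2)–#(1,3)= #(1,2)–#(2,2)= #(1,2)–#(2,3)= #(1,2)–#(2,1)= #(1,3)–#(1,4)= #(1,3)–#(2,3)= #(1,3)–#(2,4)= #(1,3)–#(2,2)= #(1,4)–#(2,4)= #(1,4)–#(2,3)=  → 3/17 unlike.
Row 2: +(2,0)–#(2,1)≠ +(2,0)–+(3,0)= +(2,0)–#(3,1)≠ #(2,1)–#(2,2)= #(2,1)–#(3,1)= #(2,1)–+(3,0)≠ #(2,2)–#(2,3)= #(2,2)–#(3,1)= #(2,3)–#(2,4)=  → 3/9 unlike.
Row 3: +(3,0)–#(3,1)≠ +(3,0)–+(4,0)= +(3,0)–+(4,1)= #(3,1)–+(4,1)≠ #(3,1)–#(4,2)= #(3,1)–+(4,0)≠  → 3/6 unlike.
Row 4: +(4,0)–+(4,1)= +(4,1)–#(4,2)≠ #(4,2)–+(4,3)≠ +(4,3)–#(4,4)≠  → 3/4 unlike.
Total adjacent occupied pairs: 50; unlike-type pairs: 14.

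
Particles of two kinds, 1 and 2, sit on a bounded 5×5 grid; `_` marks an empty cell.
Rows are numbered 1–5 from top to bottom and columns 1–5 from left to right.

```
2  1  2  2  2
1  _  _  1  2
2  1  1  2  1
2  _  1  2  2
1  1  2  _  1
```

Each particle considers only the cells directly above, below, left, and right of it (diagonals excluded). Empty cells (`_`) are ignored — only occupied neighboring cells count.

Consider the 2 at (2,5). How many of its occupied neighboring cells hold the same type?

Occupied neighbors of (2,5): (1,5)=2, (3,5)=1, (2,4)=1.
Same type (2): 1 of 3.

1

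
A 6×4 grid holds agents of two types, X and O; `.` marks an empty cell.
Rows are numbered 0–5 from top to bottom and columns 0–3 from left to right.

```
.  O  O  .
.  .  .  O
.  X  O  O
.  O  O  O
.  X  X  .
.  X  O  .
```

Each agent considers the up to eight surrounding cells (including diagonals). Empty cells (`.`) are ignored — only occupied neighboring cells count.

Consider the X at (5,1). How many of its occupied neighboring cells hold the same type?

2

Occupied neighbors of (5,1): (4,1)=X, (4,2)=X, (5,2)=O.
Same type (X): 2 of 3.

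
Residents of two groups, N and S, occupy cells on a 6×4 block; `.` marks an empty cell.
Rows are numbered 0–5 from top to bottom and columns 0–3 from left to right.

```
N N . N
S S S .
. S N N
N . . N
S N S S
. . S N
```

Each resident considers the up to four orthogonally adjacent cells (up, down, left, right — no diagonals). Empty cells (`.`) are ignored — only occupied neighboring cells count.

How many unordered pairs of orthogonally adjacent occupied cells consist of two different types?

10

Scan each occupied cell's neighbors to the right and below so each pair is counted once.
Row 0: N(0,0)–N(0,1)= N(0,0)–S(1,0)≠ N(0,1)–S(1,1)≠  → 2/3 unlike.
Row 1: S(1,0)–S(1,1)= S(1,1)–S(1,2)= S(1,1)–S(2,1)= S(1,2)–N(2,2)≠  → 1/4 unlike.
Row 2: S(2,1)–N(2,2)≠ N(2,2)–N(2,3)= N(2,3)–N(3,3)=  → 1/3 unlike.
Row 3: N(3,0)–S(4,0)≠ N(3,3)–S(4,3)≠  → 2/2 unlike.
Row 4: S(4,0)–N(4,1)≠ N(4,1)–S(4,2)≠ S(4,2)–S(4,3)= S(4,2)–S(5,2)= S(4,3)–N(5,3)≠  → 3/5 unlike.
Row 5: S(5,2)–N(5,3)≠  → 1/1 unlike.
Total adjacent occupied pairs: 18; unlike-type pairs: 10.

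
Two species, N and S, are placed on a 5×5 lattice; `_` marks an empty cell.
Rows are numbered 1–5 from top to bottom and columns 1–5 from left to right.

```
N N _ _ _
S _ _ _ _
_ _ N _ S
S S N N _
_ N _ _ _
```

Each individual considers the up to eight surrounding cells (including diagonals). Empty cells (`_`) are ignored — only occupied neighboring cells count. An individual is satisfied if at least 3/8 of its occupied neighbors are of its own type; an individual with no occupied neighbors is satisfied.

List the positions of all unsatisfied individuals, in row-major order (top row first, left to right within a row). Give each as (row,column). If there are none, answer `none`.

(1,1)N 1/2 ✓
(1,2)N 1/2 ✓
(2,1)S 0/2 ✗
(3,3)N 2/3 ✓
(3,5)S 0/1 ✗
(4,1)S 1/2 ✓
(4,2)S 1/4 ✗
(4,3)N 3/4 ✓
(4,4)N 2/3 ✓
(5,2)N 1/3 ✗

(2,1), (3,5), (4,2), (5,2)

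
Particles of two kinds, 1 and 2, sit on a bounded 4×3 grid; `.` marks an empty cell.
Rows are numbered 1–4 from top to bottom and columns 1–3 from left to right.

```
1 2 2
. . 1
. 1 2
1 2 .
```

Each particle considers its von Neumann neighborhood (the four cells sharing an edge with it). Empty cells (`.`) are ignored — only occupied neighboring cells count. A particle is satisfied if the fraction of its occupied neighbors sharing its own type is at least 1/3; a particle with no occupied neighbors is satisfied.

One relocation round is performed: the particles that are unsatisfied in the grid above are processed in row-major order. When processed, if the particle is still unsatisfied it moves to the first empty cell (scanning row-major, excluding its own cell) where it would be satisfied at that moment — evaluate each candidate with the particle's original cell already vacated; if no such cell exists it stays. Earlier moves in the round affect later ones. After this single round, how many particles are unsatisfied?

Initially unsatisfied (in order): (1,1), (2,3), (3,2), (3,3), (4,1), (4,2).
  (1,1) → (2,1).
  (2,3) → (1,1).
  (3,2) → (2,2).
  (3,3): now satisfied by earlier moves; stays.
  (4,1) → (2,3).
  (4,2): now satisfied by earlier moves; stays.
Resulting grid:
1 2 2
1 1 1
. . 2
. 2 .
Unsatisfied now: (3,3).

1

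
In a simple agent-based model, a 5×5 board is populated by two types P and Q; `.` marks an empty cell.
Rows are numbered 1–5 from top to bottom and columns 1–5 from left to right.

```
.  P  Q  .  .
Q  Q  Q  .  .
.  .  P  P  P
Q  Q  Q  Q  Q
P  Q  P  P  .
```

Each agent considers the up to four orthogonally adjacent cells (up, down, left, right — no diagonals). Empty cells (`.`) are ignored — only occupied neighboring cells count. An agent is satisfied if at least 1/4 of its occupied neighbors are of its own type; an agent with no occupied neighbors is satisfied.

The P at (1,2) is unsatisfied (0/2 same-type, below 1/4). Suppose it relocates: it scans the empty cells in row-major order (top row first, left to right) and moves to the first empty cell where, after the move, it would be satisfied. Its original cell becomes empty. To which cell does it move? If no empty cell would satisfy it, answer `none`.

Vacating (1,2). Empty cells in order:
  (1,1): 0/1 same-type → still unsatisfied.
  (1,4): 0/1 same-type → still unsatisfied.
  (1,5): 0/0 same-type → satisfied — stop here.

(1,5)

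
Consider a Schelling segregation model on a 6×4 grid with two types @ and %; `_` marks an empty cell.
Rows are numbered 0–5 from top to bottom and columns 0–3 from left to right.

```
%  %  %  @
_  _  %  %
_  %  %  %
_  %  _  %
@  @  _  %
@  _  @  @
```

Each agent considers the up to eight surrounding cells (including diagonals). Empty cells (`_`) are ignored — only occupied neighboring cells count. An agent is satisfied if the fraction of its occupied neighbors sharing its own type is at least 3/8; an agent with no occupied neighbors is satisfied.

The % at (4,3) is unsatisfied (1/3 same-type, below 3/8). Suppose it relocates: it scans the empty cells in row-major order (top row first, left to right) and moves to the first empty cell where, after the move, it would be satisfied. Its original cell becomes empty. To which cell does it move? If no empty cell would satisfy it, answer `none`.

Vacating (4,3). Empty cells in order:
  (1,0): 3/3 same-type → satisfied — stop here.

(1,0)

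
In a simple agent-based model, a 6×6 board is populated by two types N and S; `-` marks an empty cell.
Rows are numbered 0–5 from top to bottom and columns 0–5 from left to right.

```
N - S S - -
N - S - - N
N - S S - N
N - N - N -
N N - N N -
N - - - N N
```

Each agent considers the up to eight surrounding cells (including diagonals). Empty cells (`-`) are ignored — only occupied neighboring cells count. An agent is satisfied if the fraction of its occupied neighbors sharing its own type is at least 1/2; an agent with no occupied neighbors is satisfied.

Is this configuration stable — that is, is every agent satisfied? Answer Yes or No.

Yes

(0,0)N 1/1 satisfied
(0,2)S 2/2 satisfied
(0,3)S 2/2 satisfied
(1,0)N 2/2 satisfied
(1,2)S 4/4 satisfied
(1,5)N 1/1 satisfied
(2,0)N 2/2 satisfied
(2,2)S 2/3 satisfied
(2,3)S 2/4 satisfied
(2,5)N 2/2 satisfied
(3,0)N 3/3 satisfied
(3,2)N 2/4 satisfied
(3,4)N 3/4 satisfied
(4,0)N 3/3 satisfied
(4,1)N 4/4 satisfied
(4,3)N 4/4 satisfied
(4,4)N 4/4 satisfied
(5,0)N 2/2 satisfied
(5,4)N 3/3 satisfied
(5,5)N 2/2 satisfied
All meet the threshold, so the configuration is stable.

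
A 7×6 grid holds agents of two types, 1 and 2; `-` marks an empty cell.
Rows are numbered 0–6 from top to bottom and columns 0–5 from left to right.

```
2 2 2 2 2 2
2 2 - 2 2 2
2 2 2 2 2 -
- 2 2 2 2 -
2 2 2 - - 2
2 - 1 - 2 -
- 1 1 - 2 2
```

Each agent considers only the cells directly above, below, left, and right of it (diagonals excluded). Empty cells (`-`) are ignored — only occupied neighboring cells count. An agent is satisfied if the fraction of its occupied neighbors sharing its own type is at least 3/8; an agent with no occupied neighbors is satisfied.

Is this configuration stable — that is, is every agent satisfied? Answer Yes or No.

Yes

Row 0: (0,0)2 2/2 ok · (0,1)2 3/3 ok · (0,2)2 2/2 ok · (0,3)2 3/3 ok · (0,4)2 3/3 ok · (0,5)2 2/2 ok
Row 1: (1,0)2 3/3 ok · (1,1)2 3/3 ok · (1,3)2 3/3 ok · (1,4)2 4/4 ok · (1,5)2 2/2 ok
Row 2: (2,0)2 2/2 ok · (2,1)2 4/4 ok · (2,2)2 3/3 ok · (2,3)2 4/4 ok · (2,4)2 3/3 ok
Row 3: (3,1)2 3/3 ok · (3,2)2 4/4 ok · (3,3)2 3/3 ok · (3,4)2 2/2 ok
Row 4: (4,0)2 2/2 ok · (4,1)2 3/3 ok · (4,2)2 2/3 ok · (4,5)2 0/0 ok
Row 5: (5,0)2 1/1 ok · (5,2)1 1/2 ok · (5,4)2 1/1 ok
Row 6: (6,1)1 1/1 ok · (6,2)1 2/2 ok · (6,4)2 2/2 ok · (6,5)2 1/1 ok
All meet the threshold, so the configuration is stable.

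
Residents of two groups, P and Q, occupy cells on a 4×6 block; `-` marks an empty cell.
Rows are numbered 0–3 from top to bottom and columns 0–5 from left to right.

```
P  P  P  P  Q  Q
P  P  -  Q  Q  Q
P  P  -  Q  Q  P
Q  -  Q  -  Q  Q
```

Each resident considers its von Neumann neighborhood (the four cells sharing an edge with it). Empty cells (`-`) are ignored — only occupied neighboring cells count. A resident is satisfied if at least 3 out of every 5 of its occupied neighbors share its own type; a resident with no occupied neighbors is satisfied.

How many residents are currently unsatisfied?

4

Row 0: (0,0)P 2/2 ok · (0,1)P 3/3 ok · (0,2)P 2/2 ok · (0,3)P 1/3 unhappy · (0,4)Q 2/3 ok · (0,5)Q 2/2 ok
Row 1: (1,0)P 3/3 ok · (1,1)P 3/3 ok · (1,3)Q 2/3 ok · (1,4)Q 4/4 ok · (1,5)Q 2/3 ok
Row 2: (2,0)P 2/3 ok · (2,1)P 2/2 ok · (2,3)Q 2/2 ok · (2,4)Q 3/4 ok · (2,5)P 0/3 unhappy
Row 3: (3,0)Q 0/1 unhappy · (3,2)Q 0/0 ok · (3,4)Q 2/2 ok · (3,5)Q 1/2 unhappy
Unsatisfied: (0,3), (2,5), (3,0), (3,5) — 4 in total.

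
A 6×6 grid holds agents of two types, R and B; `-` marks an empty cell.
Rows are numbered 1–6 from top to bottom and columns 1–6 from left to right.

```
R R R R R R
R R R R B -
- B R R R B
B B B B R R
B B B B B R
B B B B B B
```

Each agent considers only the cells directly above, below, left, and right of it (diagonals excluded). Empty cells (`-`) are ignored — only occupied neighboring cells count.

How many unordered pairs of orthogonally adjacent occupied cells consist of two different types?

Scan each occupied cell's neighbors to the right and below so each pair is counted once.
Row 1: R(1,1)–R(1,2)= R(1,1)–R(2,1)= R(1,2)–R(1,3)= R(1,2)–R(2,2)= R(1,3)–R(1,4)= R(1,3)–R(2,3)= R(1,4)–R(1,5)= R(1,4)–R(2,4)= R(1,5)–R(1,6)= R(1,5)–B(2,5)≠  → 1/10 unlike.
Row 2: R(2,1)–R(2,2)= R(2,2)–R(2,3)= R(2,2)–B(3,2)≠ R(2,3)–R(2,4)= R(2,3)–R(3,3)= R(2,4)–B(2,5)≠ R(2,4)–R(3,4)= B(2,5)–R(3,5)≠  → 3/8 unlike.
Row 3: B(3,2)–R(3,3)≠ B(3,2)–B(4,2)= R(3,3)–R(3,4)= R(3,3)–B(4,3)≠ R(3,4)–R(3,5)= R(3,4)–B(4,4)≠ R(3,5)–B(3,6)≠ R(3,5)–R(4,5)= B(3,6)–R(4,6)≠  → 5/9 unlike.
Row 4: B(4,1)–B(4,2)= B(4,1)–B(5,1)= B(4,2)–B(4,3)= B(4,2)–B(5,2)= B(4,3)–B(4,4)= B(4,3)–B(5,3)= B(4,4)–R(4,5)≠ B(4,4)–B(5,4)= R(4,5)–R(4,6)= R(4,5)–B(5,5)≠ R(4,6)–R(5,6)=  → 2/11 unlike.
Row 5: B(5,1)–B(5,2)= B(5,1)–B(6,1)= B(5,2)–B(5,3)= B(5,2)–B(6,2)= B(5,3)–B(5,4)= B(5,3)–B(6,3)= B(5,4)–B(5,5)= B(5,4)–B(6,4)= B(5,5)–R(5,6)≠ B(5,5)–B(6,5)= R(5,6)–B(6,6)≠  → 2/11 unlike.
Row 6: B(6,1)–B(6,2)= B(6,2)–B(6,3)= B(6,3)–B(6,4)= B(6,4)–B(6,5)= B(6,5)–B(6,6)=  → 0/5 unlike.
Total adjacent occupied pairs: 54; unlike-type pairs: 13.

13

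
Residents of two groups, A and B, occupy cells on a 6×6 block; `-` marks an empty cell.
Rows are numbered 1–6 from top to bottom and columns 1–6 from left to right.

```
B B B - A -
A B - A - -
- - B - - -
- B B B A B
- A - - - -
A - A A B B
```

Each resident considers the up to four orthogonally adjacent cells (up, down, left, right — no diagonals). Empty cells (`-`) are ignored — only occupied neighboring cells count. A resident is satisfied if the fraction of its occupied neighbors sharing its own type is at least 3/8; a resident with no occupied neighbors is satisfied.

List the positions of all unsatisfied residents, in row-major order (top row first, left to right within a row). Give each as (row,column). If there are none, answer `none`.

Row 1: (1,1)B 1/2 ✓ · (1,2)B 3/3 ✓ · (1,3)B 1/1 ✓ · (1,5)A 0/0 ✓
Row 2: (2,1)A 0/2 ✗ · (2,2)B 1/2 ✓ · (2,4)A 0/0 ✓
Row 3: (3,3)B 1/1 ✓
Row 4: (4,2)B 1/2 ✓ · (4,3)B 3/3 ✓ · (4,4)B 1/2 ✓ · (4,5)A 0/2 ✗ · (4,6)B 0/1 ✗
Row 5: (5,2)A 0/1 ✗
Row 6: (6,1)A 0/0 ✓ · (6,3)A 1/1 ✓ · (6,4)A 1/2 ✓ · (6,5)B 1/2 ✓ · (6,6)B 1/1 ✓

(2,1), (4,5), (4,6), (5,2)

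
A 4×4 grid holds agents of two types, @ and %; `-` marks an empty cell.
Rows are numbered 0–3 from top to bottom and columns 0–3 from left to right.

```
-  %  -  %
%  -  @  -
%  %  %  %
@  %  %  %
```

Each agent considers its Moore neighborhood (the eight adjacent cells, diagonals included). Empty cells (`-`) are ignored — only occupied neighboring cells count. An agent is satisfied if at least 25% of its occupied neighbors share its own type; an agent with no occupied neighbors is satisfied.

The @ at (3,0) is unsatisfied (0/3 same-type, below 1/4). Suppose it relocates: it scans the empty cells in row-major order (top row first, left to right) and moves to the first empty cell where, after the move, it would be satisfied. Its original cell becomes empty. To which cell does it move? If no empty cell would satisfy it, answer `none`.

(0,2)

Vacating (3,0). Empty cells in order:
  (0,0): 0/2 same-type → still unsatisfied.
  (0,2): 1/3 same-type → satisfied — stop here.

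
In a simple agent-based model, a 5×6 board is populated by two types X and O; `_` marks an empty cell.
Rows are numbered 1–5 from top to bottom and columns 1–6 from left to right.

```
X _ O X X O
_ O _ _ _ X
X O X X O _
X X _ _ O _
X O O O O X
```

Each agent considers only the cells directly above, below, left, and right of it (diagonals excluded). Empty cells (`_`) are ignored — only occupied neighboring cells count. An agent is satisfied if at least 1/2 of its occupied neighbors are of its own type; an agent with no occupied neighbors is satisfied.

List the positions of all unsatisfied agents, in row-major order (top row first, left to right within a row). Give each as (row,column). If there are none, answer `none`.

Row 1: (1,1)X 0/0 satisfied · (1,3)O 0/1 not · (1,4)X 1/2 satisfied · (1,5)X 1/2 satisfied · (1,6)O 0/2 not
Row 2: (2,2)O 1/1 satisfied · (2,6)X 0/1 not
Row 3: (3,1)X 1/2 satisfied · (3,2)O 1/4 not · (3,3)X 1/2 satisfied · (3,4)X 1/2 satisfied · (3,5)O 1/2 satisfied
Row 4: (4,1)X 3/3 satisfied · (4,2)X 1/3 not · (4,5)O 2/2 satisfied
Row 5: (5,1)X 1/2 satisfied · (5,2)O 1/3 not · (5,3)O 2/2 satisfied · (5,4)O 2/2 satisfied · (5,5)O 2/3 satisfied · (5,6)X 0/1 not

(1,3), (1,6), (2,6), (3,2), (4,2), (5,2), (5,6)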